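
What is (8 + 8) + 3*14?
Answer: 58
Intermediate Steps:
(8 + 8) + 3*14 = 16 + 42 = 58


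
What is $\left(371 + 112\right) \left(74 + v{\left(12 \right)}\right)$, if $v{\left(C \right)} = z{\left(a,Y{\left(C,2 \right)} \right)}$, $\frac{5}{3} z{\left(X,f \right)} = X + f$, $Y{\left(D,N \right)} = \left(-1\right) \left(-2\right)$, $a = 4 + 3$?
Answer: $\frac{191751}{5} \approx 38350.0$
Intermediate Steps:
$a = 7$
$Y{\left(D,N \right)} = 2$
$z{\left(X,f \right)} = \frac{3 X}{5} + \frac{3 f}{5}$ ($z{\left(X,f \right)} = \frac{3 \left(X + f\right)}{5} = \frac{3 X}{5} + \frac{3 f}{5}$)
$v{\left(C \right)} = \frac{27}{5}$ ($v{\left(C \right)} = \frac{3}{5} \cdot 7 + \frac{3}{5} \cdot 2 = \frac{21}{5} + \frac{6}{5} = \frac{27}{5}$)
$\left(371 + 112\right) \left(74 + v{\left(12 \right)}\right) = \left(371 + 112\right) \left(74 + \frac{27}{5}\right) = 483 \cdot \frac{397}{5} = \frac{191751}{5}$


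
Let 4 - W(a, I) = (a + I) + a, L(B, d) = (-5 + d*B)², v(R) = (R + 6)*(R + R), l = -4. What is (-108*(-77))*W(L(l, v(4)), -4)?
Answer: -1756688472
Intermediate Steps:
v(R) = 2*R*(6 + R) (v(R) = (6 + R)*(2*R) = 2*R*(6 + R))
L(B, d) = (-5 + B*d)²
W(a, I) = 4 - I - 2*a (W(a, I) = 4 - ((a + I) + a) = 4 - ((I + a) + a) = 4 - (I + 2*a) = 4 + (-I - 2*a) = 4 - I - 2*a)
(-108*(-77))*W(L(l, v(4)), -4) = (-108*(-77))*(4 - 1*(-4) - 2*(-5 - 8*4*(6 + 4))²) = 8316*(4 + 4 - 2*(-5 - 8*4*10)²) = 8316*(4 + 4 - 2*(-5 - 4*80)²) = 8316*(4 + 4 - 2*(-5 - 320)²) = 8316*(4 + 4 - 2*(-325)²) = 8316*(4 + 4 - 2*105625) = 8316*(4 + 4 - 211250) = 8316*(-211242) = -1756688472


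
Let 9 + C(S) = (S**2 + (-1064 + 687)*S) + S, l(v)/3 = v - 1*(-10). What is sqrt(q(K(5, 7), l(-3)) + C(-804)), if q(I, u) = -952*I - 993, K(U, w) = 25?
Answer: sqrt(923918) ≈ 961.21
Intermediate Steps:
l(v) = 30 + 3*v (l(v) = 3*(v - 1*(-10)) = 3*(v + 10) = 3*(10 + v) = 30 + 3*v)
q(I, u) = -993 - 952*I
C(S) = -9 + S**2 - 376*S (C(S) = -9 + ((S**2 + (-1064 + 687)*S) + S) = -9 + ((S**2 - 377*S) + S) = -9 + (S**2 - 376*S) = -9 + S**2 - 376*S)
sqrt(q(K(5, 7), l(-3)) + C(-804)) = sqrt((-993 - 952*25) + (-9 + (-804)**2 - 376*(-804))) = sqrt((-993 - 23800) + (-9 + 646416 + 302304)) = sqrt(-24793 + 948711) = sqrt(923918)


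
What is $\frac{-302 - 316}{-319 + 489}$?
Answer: $- \frac{309}{85} \approx -3.6353$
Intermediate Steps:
$\frac{-302 - 316}{-319 + 489} = - \frac{618}{170} = \left(-618\right) \frac{1}{170} = - \frac{309}{85}$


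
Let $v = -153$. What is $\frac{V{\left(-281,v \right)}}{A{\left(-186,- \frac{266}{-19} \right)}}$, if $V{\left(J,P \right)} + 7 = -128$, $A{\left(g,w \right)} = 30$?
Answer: $- \frac{9}{2} \approx -4.5$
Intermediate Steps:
$V{\left(J,P \right)} = -135$ ($V{\left(J,P \right)} = -7 - 128 = -135$)
$\frac{V{\left(-281,v \right)}}{A{\left(-186,- \frac{266}{-19} \right)}} = - \frac{135}{30} = \left(-135\right) \frac{1}{30} = - \frac{9}{2}$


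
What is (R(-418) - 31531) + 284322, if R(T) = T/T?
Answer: 252792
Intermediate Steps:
R(T) = 1
(R(-418) - 31531) + 284322 = (1 - 31531) + 284322 = -31530 + 284322 = 252792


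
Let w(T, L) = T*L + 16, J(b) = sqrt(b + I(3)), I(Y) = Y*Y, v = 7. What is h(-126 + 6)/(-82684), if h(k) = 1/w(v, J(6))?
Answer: 4/9901409 - sqrt(15)/5657948 ≈ -2.8054e-7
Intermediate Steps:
I(Y) = Y**2
J(b) = sqrt(9 + b) (J(b) = sqrt(b + 3**2) = sqrt(b + 9) = sqrt(9 + b))
w(T, L) = 16 + L*T (w(T, L) = L*T + 16 = 16 + L*T)
h(k) = 1/(16 + 7*sqrt(15)) (h(k) = 1/(16 + sqrt(9 + 6)*7) = 1/(16 + sqrt(15)*7) = 1/(16 + 7*sqrt(15)))
h(-126 + 6)/(-82684) = (-16/479 + 7*sqrt(15)/479)/(-82684) = (-16/479 + 7*sqrt(15)/479)*(-1/82684) = 4/9901409 - sqrt(15)/5657948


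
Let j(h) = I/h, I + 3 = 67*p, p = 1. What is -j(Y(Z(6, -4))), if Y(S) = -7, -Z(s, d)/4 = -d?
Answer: 64/7 ≈ 9.1429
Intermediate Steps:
Z(s, d) = 4*d (Z(s, d) = -(-4)*d = 4*d)
I = 64 (I = -3 + 67*1 = -3 + 67 = 64)
j(h) = 64/h
-j(Y(Z(6, -4))) = -64/(-7) = -64*(-1)/7 = -1*(-64/7) = 64/7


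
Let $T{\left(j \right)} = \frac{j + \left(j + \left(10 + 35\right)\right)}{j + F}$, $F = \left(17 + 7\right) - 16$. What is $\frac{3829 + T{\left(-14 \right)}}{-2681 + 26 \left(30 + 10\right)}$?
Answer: $- \frac{22957}{9846} \approx -2.3316$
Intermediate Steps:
$F = 8$ ($F = 24 - 16 = 8$)
$T{\left(j \right)} = \frac{45 + 2 j}{8 + j}$ ($T{\left(j \right)} = \frac{j + \left(j + \left(10 + 35\right)\right)}{j + 8} = \frac{j + \left(j + 45\right)}{8 + j} = \frac{j + \left(45 + j\right)}{8 + j} = \frac{45 + 2 j}{8 + j}$)
$\frac{3829 + T{\left(-14 \right)}}{-2681 + 26 \left(30 + 10\right)} = \frac{3829 + \frac{45 + 2 \left(-14\right)}{8 - 14}}{-2681 + 26 \left(30 + 10\right)} = \frac{3829 + \frac{45 - 28}{-6}}{-2681 + 26 \cdot 40} = \frac{3829 - \frac{17}{6}}{-2681 + 1040} = \frac{3829 - \frac{17}{6}}{-1641} = \frac{22957}{6} \left(- \frac{1}{1641}\right) = - \frac{22957}{9846}$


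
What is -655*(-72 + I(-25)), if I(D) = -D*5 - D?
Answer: -51090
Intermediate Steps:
I(D) = -6*D (I(D) = -5*D - D = -6*D)
-655*(-72 + I(-25)) = -655*(-72 - 6*(-25)) = -655*(-72 + 150) = -655*78 = -51090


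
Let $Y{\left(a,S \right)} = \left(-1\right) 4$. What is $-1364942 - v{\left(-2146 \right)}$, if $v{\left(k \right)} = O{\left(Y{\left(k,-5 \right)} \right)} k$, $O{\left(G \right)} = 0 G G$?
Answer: $-1364942$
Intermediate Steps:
$Y{\left(a,S \right)} = -4$
$O{\left(G \right)} = 0$ ($O{\left(G \right)} = 0 G = 0$)
$v{\left(k \right)} = 0$ ($v{\left(k \right)} = 0 k = 0$)
$-1364942 - v{\left(-2146 \right)} = -1364942 - 0 = -1364942 + 0 = -1364942$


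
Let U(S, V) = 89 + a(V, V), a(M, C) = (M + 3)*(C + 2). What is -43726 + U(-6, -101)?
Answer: -33935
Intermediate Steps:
a(M, C) = (2 + C)*(3 + M) (a(M, C) = (3 + M)*(2 + C) = (2 + C)*(3 + M))
U(S, V) = 95 + V**2 + 5*V (U(S, V) = 89 + (6 + 2*V + 3*V + V*V) = 89 + (6 + 2*V + 3*V + V**2) = 89 + (6 + V**2 + 5*V) = 95 + V**2 + 5*V)
-43726 + U(-6, -101) = -43726 + (95 + (-101)**2 + 5*(-101)) = -43726 + (95 + 10201 - 505) = -43726 + 9791 = -33935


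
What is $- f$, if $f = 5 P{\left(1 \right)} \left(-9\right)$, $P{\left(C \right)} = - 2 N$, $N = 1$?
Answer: $-90$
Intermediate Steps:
$P{\left(C \right)} = -2$ ($P{\left(C \right)} = \left(-2\right) 1 = -2$)
$f = 90$ ($f = 5 \left(-2\right) \left(-9\right) = \left(-10\right) \left(-9\right) = 90$)
$- f = \left(-1\right) 90 = -90$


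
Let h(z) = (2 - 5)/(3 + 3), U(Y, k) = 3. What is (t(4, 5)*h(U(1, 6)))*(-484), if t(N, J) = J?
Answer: 1210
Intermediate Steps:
h(z) = -½ (h(z) = -3/6 = -3*⅙ = -½)
(t(4, 5)*h(U(1, 6)))*(-484) = (5*(-½))*(-484) = -5/2*(-484) = 1210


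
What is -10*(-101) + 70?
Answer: 1080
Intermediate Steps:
-10*(-101) + 70 = 1010 + 70 = 1080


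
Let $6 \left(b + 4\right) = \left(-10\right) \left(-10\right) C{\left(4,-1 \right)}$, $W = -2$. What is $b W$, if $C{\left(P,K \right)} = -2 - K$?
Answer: $\frac{124}{3} \approx 41.333$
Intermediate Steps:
$b = - \frac{62}{3}$ ($b = -4 + \frac{\left(-10\right) \left(-10\right) \left(-2 - -1\right)}{6} = -4 + \frac{100 \left(-2 + 1\right)}{6} = -4 + \frac{100 \left(-1\right)}{6} = -4 + \frac{1}{6} \left(-100\right) = -4 - \frac{50}{3} = - \frac{62}{3} \approx -20.667$)
$b W = \left(- \frac{62}{3}\right) \left(-2\right) = \frac{124}{3}$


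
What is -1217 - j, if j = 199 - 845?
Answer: -571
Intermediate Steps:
j = -646
-1217 - j = -1217 - 1*(-646) = -1217 + 646 = -571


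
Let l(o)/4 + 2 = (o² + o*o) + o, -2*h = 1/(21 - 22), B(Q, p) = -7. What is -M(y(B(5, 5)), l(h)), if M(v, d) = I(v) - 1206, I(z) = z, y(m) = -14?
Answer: 1220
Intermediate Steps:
h = ½ (h = -1/(2*(21 - 22)) = -½/(-1) = -½*(-1) = ½ ≈ 0.50000)
l(o) = -8 + 4*o + 8*o² (l(o) = -8 + 4*((o² + o*o) + o) = -8 + 4*((o² + o²) + o) = -8 + 4*(2*o² + o) = -8 + 4*(o + 2*o²) = -8 + (4*o + 8*o²) = -8 + 4*o + 8*o²)
M(v, d) = -1206 + v (M(v, d) = v - 1206 = -1206 + v)
-M(y(B(5, 5)), l(h)) = -(-1206 - 14) = -1*(-1220) = 1220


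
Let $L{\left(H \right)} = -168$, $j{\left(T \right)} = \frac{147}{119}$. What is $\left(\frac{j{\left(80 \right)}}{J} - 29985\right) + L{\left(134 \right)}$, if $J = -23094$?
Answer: $- \frac{3946002505}{130866} \approx -30153.0$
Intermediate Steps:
$j{\left(T \right)} = \frac{21}{17}$ ($j{\left(T \right)} = 147 \cdot \frac{1}{119} = \frac{21}{17}$)
$\left(\frac{j{\left(80 \right)}}{J} - 29985\right) + L{\left(134 \right)} = \left(\frac{21}{17 \left(-23094\right)} - 29985\right) - 168 = \left(\frac{21}{17} \left(- \frac{1}{23094}\right) - 29985\right) - 168 = \left(- \frac{7}{130866} - 29985\right) - 168 = - \frac{3924017017}{130866} - 168 = - \frac{3946002505}{130866}$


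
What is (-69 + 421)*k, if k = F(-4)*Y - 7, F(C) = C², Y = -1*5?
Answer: -30624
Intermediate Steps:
Y = -5
k = -87 (k = (-4)²*(-5) - 7 = 16*(-5) - 7 = -80 - 7 = -87)
(-69 + 421)*k = (-69 + 421)*(-87) = 352*(-87) = -30624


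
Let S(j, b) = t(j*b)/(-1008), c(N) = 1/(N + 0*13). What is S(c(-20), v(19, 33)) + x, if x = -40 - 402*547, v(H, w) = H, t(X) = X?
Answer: -4433869421/20160 ≈ -2.1993e+5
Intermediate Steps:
x = -219934 (x = -40 - 219894 = -219934)
c(N) = 1/N (c(N) = 1/(N + 0) = 1/N)
S(j, b) = -b*j/1008 (S(j, b) = (j*b)/(-1008) = (b*j)*(-1/1008) = -b*j/1008)
S(c(-20), v(19, 33)) + x = -1/1008*19/(-20) - 219934 = -1/1008*19*(-1/20) - 219934 = 19/20160 - 219934 = -4433869421/20160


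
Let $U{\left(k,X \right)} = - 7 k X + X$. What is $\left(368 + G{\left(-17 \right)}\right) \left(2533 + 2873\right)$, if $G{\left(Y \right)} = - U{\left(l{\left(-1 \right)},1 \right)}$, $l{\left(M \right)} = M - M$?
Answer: $1984002$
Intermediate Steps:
$l{\left(M \right)} = 0$
$U{\left(k,X \right)} = X - 7 X k$ ($U{\left(k,X \right)} = - 7 X k + X = X - 7 X k$)
$G{\left(Y \right)} = -1$ ($G{\left(Y \right)} = - 1 \left(1 - 0\right) = - 1 \left(1 + 0\right) = - 1 \cdot 1 = \left(-1\right) 1 = -1$)
$\left(368 + G{\left(-17 \right)}\right) \left(2533 + 2873\right) = \left(368 - 1\right) \left(2533 + 2873\right) = 367 \cdot 5406 = 1984002$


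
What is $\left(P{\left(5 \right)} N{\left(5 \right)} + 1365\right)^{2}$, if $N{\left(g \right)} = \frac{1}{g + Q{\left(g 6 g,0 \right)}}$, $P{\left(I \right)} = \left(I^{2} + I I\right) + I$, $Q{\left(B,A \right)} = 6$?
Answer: $1876900$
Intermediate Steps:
$P{\left(I \right)} = I + 2 I^{2}$ ($P{\left(I \right)} = \left(I^{2} + I^{2}\right) + I = 2 I^{2} + I = I + 2 I^{2}$)
$N{\left(g \right)} = \frac{1}{6 + g}$ ($N{\left(g \right)} = \frac{1}{g + 6} = \frac{1}{6 + g}$)
$\left(P{\left(5 \right)} N{\left(5 \right)} + 1365\right)^{2} = \left(\frac{5 \left(1 + 2 \cdot 5\right)}{6 + 5} + 1365\right)^{2} = \left(\frac{5 \left(1 + 10\right)}{11} + 1365\right)^{2} = \left(5 \cdot 11 \cdot \frac{1}{11} + 1365\right)^{2} = \left(55 \cdot \frac{1}{11} + 1365\right)^{2} = \left(5 + 1365\right)^{2} = 1370^{2} = 1876900$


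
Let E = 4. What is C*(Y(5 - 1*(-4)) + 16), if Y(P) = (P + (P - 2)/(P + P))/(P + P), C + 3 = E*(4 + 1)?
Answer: 91001/324 ≈ 280.87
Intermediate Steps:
C = 17 (C = -3 + 4*(4 + 1) = -3 + 4*5 = -3 + 20 = 17)
Y(P) = (P + (-2 + P)/(2*P))/(2*P) (Y(P) = (P + (-2 + P)/((2*P)))/((2*P)) = (P + (-2 + P)*(1/(2*P)))*(1/(2*P)) = (P + (-2 + P)/(2*P))*(1/(2*P)) = (P + (-2 + P)/(2*P))/(2*P))
C*(Y(5 - 1*(-4)) + 16) = 17*((-2 + (5 - 1*(-4)) + 2*(5 - 1*(-4))²)/(4*(5 - 1*(-4))²) + 16) = 17*((-2 + (5 + 4) + 2*(5 + 4)²)/(4*(5 + 4)²) + 16) = 17*((¼)*(-2 + 9 + 2*9²)/9² + 16) = 17*((¼)*(1/81)*(-2 + 9 + 2*81) + 16) = 17*((¼)*(1/81)*(-2 + 9 + 162) + 16) = 17*((¼)*(1/81)*169 + 16) = 17*(169/324 + 16) = 17*(5353/324) = 91001/324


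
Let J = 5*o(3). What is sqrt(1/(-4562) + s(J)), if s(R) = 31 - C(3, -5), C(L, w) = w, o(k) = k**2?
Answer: sqrt(749221822)/4562 ≈ 6.0000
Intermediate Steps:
J = 45 (J = 5*3**2 = 5*9 = 45)
s(R) = 36 (s(R) = 31 - 1*(-5) = 31 + 5 = 36)
sqrt(1/(-4562) + s(J)) = sqrt(1/(-4562) + 36) = sqrt(-1/4562 + 36) = sqrt(164231/4562) = sqrt(749221822)/4562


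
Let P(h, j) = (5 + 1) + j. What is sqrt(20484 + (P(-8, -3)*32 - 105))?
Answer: 15*sqrt(91) ≈ 143.09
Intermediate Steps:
P(h, j) = 6 + j
sqrt(20484 + (P(-8, -3)*32 - 105)) = sqrt(20484 + ((6 - 3)*32 - 105)) = sqrt(20484 + (3*32 - 105)) = sqrt(20484 + (96 - 105)) = sqrt(20484 - 9) = sqrt(20475) = 15*sqrt(91)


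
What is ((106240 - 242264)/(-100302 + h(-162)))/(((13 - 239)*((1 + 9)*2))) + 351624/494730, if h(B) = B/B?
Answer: 28866873973/40632436605 ≈ 0.71044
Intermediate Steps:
h(B) = 1
((106240 - 242264)/(-100302 + h(-162)))/(((13 - 239)*((1 + 9)*2))) + 351624/494730 = ((106240 - 242264)/(-100302 + 1))/(((13 - 239)*((1 + 9)*2))) + 351624/494730 = (-136024/(-100301))/((-2260*2)) + 351624*(1/494730) = (-136024*(-1/100301))/((-226*20)) + 2548/3585 = (136024/100301)/(-4520) + 2548/3585 = (136024/100301)*(-1/4520) + 2548/3585 = -17003/56670065 + 2548/3585 = 28866873973/40632436605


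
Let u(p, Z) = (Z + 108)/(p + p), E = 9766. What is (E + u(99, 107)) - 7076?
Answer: 532835/198 ≈ 2691.1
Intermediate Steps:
u(p, Z) = (108 + Z)/(2*p) (u(p, Z) = (108 + Z)/((2*p)) = (108 + Z)*(1/(2*p)) = (108 + Z)/(2*p))
(E + u(99, 107)) - 7076 = (9766 + (1/2)*(108 + 107)/99) - 7076 = (9766 + (1/2)*(1/99)*215) - 7076 = (9766 + 215/198) - 7076 = 1933883/198 - 7076 = 532835/198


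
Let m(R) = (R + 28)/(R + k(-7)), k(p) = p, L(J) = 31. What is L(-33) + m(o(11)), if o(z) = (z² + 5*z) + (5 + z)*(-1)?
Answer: 4931/153 ≈ 32.229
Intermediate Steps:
o(z) = -5 + z² + 4*z (o(z) = (z² + 5*z) + (-5 - z) = -5 + z² + 4*z)
m(R) = (28 + R)/(-7 + R) (m(R) = (R + 28)/(R - 7) = (28 + R)/(-7 + R))
L(-33) + m(o(11)) = 31 + (28 + (-5 + 11² + 4*11))/(-7 + (-5 + 11² + 4*11)) = 31 + (28 + (-5 + 121 + 44))/(-7 + (-5 + 121 + 44)) = 31 + (28 + 160)/(-7 + 160) = 31 + 188/153 = 4931/153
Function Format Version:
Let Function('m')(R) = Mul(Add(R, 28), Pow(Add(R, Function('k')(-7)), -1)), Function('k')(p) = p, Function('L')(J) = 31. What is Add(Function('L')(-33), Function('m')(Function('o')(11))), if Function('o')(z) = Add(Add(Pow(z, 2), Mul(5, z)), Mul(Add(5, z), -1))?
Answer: Rational(4931, 153) ≈ 32.229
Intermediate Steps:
Function('o')(z) = Add(-5, Pow(z, 2), Mul(4, z)) (Function('o')(z) = Add(Add(Pow(z, 2), Mul(5, z)), Add(-5, Mul(-1, z))) = Add(-5, Pow(z, 2), Mul(4, z)))
Function('m')(R) = Mul(Pow(Add(-7, R), -1), Add(28, R)) (Function('m')(R) = Mul(Add(R, 28), Pow(Add(R, -7), -1)) = Mul(Add(28, R), Pow(Add(-7, R), -1)) = Mul(Pow(Add(-7, R), -1), Add(28, R)))
Add(Function('L')(-33), Function('m')(Function('o')(11))) = Add(31, Mul(Pow(Add(-7, Add(-5, Pow(11, 2), Mul(4, 11))), -1), Add(28, Add(-5, Pow(11, 2), Mul(4, 11))))) = Add(31, Mul(Pow(Add(-7, Add(-5, 121, 44)), -1), Add(28, Add(-5, 121, 44)))) = Add(31, Mul(Pow(Add(-7, 160), -1), Add(28, 160))) = Add(31, Mul(Pow(153, -1), 188)) = Add(31, Mul(Rational(1, 153), 188)) = Add(31, Rational(188, 153)) = Rational(4931, 153)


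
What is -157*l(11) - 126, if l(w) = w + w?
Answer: -3580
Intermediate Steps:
l(w) = 2*w
-157*l(11) - 126 = -314*11 - 126 = -157*22 - 126 = -3454 - 126 = -3580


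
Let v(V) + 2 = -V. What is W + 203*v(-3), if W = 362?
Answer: 565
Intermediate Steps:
v(V) = -2 - V
W + 203*v(-3) = 362 + 203*(-2 - 1*(-3)) = 362 + 203*(-2 + 3) = 362 + 203*1 = 362 + 203 = 565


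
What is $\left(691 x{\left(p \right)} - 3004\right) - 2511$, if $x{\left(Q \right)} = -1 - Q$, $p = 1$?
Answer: $-6897$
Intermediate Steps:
$\left(691 x{\left(p \right)} - 3004\right) - 2511 = \left(691 \left(-1 - 1\right) - 3004\right) - 2511 = \left(691 \left(-2\right) - 3004\right) - 2511 = \left(-1382 - 3004\right) - 2511 = -4386 - 2511 = -6897$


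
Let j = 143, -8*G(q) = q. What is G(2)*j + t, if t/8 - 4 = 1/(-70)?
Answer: -541/140 ≈ -3.8643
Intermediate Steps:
G(q) = -q/8
t = 1116/35 (t = 32 + 8/(-70) = 32 + 8*(-1/70) = 32 - 4/35 = 1116/35 ≈ 31.886)
G(2)*j + t = -⅛*2*143 + 1116/35 = -¼*143 + 1116/35 = -143/4 + 1116/35 = -541/140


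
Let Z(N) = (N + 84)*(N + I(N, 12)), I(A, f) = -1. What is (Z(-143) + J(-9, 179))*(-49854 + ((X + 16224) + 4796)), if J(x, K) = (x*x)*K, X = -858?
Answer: -682767540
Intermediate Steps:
J(x, K) = K*x² (J(x, K) = x²*K = K*x²)
Z(N) = (-1 + N)*(84 + N) (Z(N) = (N + 84)*(N - 1) = (84 + N)*(-1 + N) = (-1 + N)*(84 + N))
(Z(-143) + J(-9, 179))*(-49854 + ((X + 16224) + 4796)) = ((-84 + (-143)² + 83*(-143)) + 179*(-9)²)*(-49854 + ((-858 + 16224) + 4796)) = ((-84 + 20449 - 11869) + 179*81)*(-49854 + (15366 + 4796)) = (8496 + 14499)*(-49854 + 20162) = 22995*(-29692) = -682767540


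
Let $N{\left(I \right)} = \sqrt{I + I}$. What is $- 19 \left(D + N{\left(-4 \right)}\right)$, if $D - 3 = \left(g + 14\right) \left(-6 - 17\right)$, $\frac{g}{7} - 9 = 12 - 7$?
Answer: $48887 - 38 i \sqrt{2} \approx 48887.0 - 53.74 i$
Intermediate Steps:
$g = 98$ ($g = 63 + 7 \left(12 - 7\right) = 63 + 7 \cdot 5 = 63 + 35 = 98$)
$N{\left(I \right)} = \sqrt{2} \sqrt{I}$ ($N{\left(I \right)} = \sqrt{2 I} = \sqrt{2} \sqrt{I}$)
$D = -2573$ ($D = 3 + \left(98 + 14\right) \left(-6 - 17\right) = 3 + 112 \left(-23\right) = 3 - 2576 = -2573$)
$- 19 \left(D + N{\left(-4 \right)}\right) = - 19 \left(-2573 + \sqrt{2} \sqrt{-4}\right) = - 19 \left(-2573 + \sqrt{2} \cdot 2 i\right) = - 19 \left(-2573 + 2 i \sqrt{2}\right) = 48887 - 38 i \sqrt{2}$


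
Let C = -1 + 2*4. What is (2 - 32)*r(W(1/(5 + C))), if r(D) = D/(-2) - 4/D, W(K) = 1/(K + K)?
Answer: 110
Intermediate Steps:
C = 7 (C = -1 + 8 = 7)
W(K) = 1/(2*K)
r(D) = -4/D - D/2 (r(D) = D*(-½) - 4/D = -D/2 - 4/D = -4/D - D/2)
(2 - 32)*r(W(1/(5 + C))) = (2 - 32)*(-4*2/(5 + 7) - 1/(4*(1/(5 + 7)))) = -30*(-4/(1/(2*(1/12))) - 1/(4*(1/12))) = -30*(-4/(1/(2*(1/12))) - 1/(4*1/12)) = -30*(-4/((½)*12) - 12/4) = -30*(-4/6 - ½*6) = -30*(-4*⅙ - 3) = -30*(-⅔ - 3) = -30*(-11/3) = 110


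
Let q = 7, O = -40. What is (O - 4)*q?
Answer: -308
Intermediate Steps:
(O - 4)*q = (-40 - 4)*7 = -44*7 = -308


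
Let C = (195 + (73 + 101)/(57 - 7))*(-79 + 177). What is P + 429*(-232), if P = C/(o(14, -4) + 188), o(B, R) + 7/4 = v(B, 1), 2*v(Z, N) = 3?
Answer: -1866693096/18775 ≈ -99424.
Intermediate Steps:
C = 486276/25 (C = (195 + 174/50)*98 = (195 + 174*(1/50))*98 = (195 + 87/25)*98 = (4962/25)*98 = 486276/25 ≈ 19451.)
v(Z, N) = 3/2 (v(Z, N) = (½)*3 = 3/2)
o(B, R) = -¼ (o(B, R) = -7/4 + 3/2 = -¼)
P = 1945104/18775 (P = 486276/(25*(-¼ + 188)) = 486276/(25*(751/4)) = (486276/25)*(4/751) = 1945104/18775 ≈ 103.60)
P + 429*(-232) = 1945104/18775 + 429*(-232) = 1945104/18775 - 99528 = -1866693096/18775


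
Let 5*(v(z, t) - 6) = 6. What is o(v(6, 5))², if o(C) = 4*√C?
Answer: 576/5 ≈ 115.20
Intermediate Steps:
v(z, t) = 36/5 (v(z, t) = 6 + (⅕)*6 = 6 + 6/5 = 36/5)
o(v(6, 5))² = (4*√(36/5))² = (4*(6*√5/5))² = (24*√5/5)² = 576/5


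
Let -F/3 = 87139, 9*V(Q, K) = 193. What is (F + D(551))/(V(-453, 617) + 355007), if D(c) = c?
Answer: -1173897/1597628 ≈ -0.73477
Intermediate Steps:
V(Q, K) = 193/9 (V(Q, K) = (⅑)*193 = 193/9)
F = -261417 (F = -3*87139 = -261417)
(F + D(551))/(V(-453, 617) + 355007) = (-261417 + 551)/(193/9 + 355007) = -260866/3195256/9 = -260866*9/3195256 = -1173897/1597628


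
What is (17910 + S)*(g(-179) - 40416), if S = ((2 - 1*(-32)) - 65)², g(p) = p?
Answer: -766068245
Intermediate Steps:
S = 961 (S = ((2 + 32) - 65)² = (34 - 65)² = (-31)² = 961)
(17910 + S)*(g(-179) - 40416) = (17910 + 961)*(-179 - 40416) = 18871*(-40595) = -766068245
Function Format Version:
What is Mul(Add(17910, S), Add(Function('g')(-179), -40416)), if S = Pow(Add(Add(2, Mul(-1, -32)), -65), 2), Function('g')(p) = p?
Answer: -766068245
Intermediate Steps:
S = 961 (S = Pow(Add(Add(2, 32), -65), 2) = Pow(Add(34, -65), 2) = Pow(-31, 2) = 961)
Mul(Add(17910, S), Add(Function('g')(-179), -40416)) = Mul(Add(17910, 961), Add(-179, -40416)) = Mul(18871, -40595) = -766068245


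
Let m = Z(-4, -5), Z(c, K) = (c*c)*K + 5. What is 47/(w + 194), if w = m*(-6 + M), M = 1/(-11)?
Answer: 517/7159 ≈ 0.072217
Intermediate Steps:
M = -1/11 ≈ -0.090909
Z(c, K) = 5 + K*c² (Z(c, K) = c²*K + 5 = K*c² + 5 = 5 + K*c²)
m = -75 (m = 5 - 5*(-4)² = 5 - 5*16 = 5 - 80 = -75)
w = 5025/11 (w = -75*(-6 - 1/11) = -75*(-67/11) = 5025/11 ≈ 456.82)
47/(w + 194) = 47/(5025/11 + 194) = 47/(7159/11) = 47*(11/7159) = 517/7159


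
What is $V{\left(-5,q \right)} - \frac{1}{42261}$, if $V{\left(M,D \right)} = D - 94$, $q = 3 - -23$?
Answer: $- \frac{2873749}{42261} \approx -68.0$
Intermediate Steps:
$q = 26$ ($q = 3 + 23 = 26$)
$V{\left(M,D \right)} = -94 + D$
$V{\left(-5,q \right)} - \frac{1}{42261} = \left(-94 + 26\right) - \frac{1}{42261} = -68 - \frac{1}{42261} = - \frac{2873749}{42261}$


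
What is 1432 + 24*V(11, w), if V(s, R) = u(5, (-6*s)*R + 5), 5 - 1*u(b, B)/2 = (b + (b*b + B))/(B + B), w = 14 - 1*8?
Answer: 645088/391 ≈ 1649.8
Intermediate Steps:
w = 6 (w = 14 - 8 = 6)
u(b, B) = 10 - (B + b + b²)/B (u(b, B) = 10 - 2*(b + (b*b + B))/(B + B) = 10 - 2*(b + (b² + B))/(2*B) = 10 - 2*(b + (B + b²))*1/(2*B) = 10 - 2*(B + b + b²)*1/(2*B) = 10 - (B + b + b²)/B)
V(s, R) = (15 - 54*R*s)/(5 - 6*R*s) (V(s, R) = (-1*5 - 1*5² + 9*((-6*s)*R + 5))/((-6*s)*R + 5) = (-5 - 1*25 + 9*(-6*R*s + 5))/(-6*R*s + 5) = (-5 - 25 + 9*(5 - 6*R*s))/(5 - 6*R*s) = (-5 - 25 + (45 - 54*R*s))/(5 - 6*R*s) = (15 - 54*R*s)/(5 - 6*R*s))
1432 + 24*V(11, w) = 1432 + 24*(3*(-5 + 18*6*11)/(-5 + 6*6*11)) = 1432 + 24*(3*(-5 + 1188)/(-5 + 396)) = 1432 + 24*(3*1183/391) = 1432 + 24*(3*(1/391)*1183) = 1432 + 24*(3549/391) = 1432 + 85176/391 = 645088/391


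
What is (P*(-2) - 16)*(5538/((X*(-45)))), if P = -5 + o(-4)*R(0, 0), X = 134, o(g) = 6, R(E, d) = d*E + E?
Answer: 1846/335 ≈ 5.5104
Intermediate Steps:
R(E, d) = E + E*d (R(E, d) = E*d + E = E + E*d)
P = -5 (P = -5 + 6*(0*(1 + 0)) = -5 + 6*(0*1) = -5 + 6*0 = -5 + 0 = -5)
(P*(-2) - 16)*(5538/((X*(-45)))) = (-5*(-2) - 16)*(5538/((134*(-45)))) = (10 - 16)*(5538/(-6030)) = -33228*(-1)/6030 = -6*(-923/1005) = 1846/335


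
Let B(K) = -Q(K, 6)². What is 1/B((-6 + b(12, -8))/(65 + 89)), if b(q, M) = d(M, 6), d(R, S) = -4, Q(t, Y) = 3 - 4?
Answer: -1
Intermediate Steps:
Q(t, Y) = -1
b(q, M) = -4
B(K) = -1 (B(K) = -1*(-1)² = -1*1 = -1)
1/B((-6 + b(12, -8))/(65 + 89)) = 1/(-1) = -1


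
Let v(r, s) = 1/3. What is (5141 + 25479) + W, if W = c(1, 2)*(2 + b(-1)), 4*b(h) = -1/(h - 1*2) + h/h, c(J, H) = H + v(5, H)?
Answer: 275629/9 ≈ 30625.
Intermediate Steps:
v(r, s) = ⅓ (v(r, s) = 1*(⅓) = ⅓)
c(J, H) = ⅓ + H (c(J, H) = H + ⅓ = ⅓ + H)
b(h) = ¼ - 1/(4*(-2 + h)) (b(h) = (-1/(h - 1*2) + h/h)/4 = (-1/(h - 2) + 1)/4 = (-1/(-2 + h) + 1)/4 = (1 - 1/(-2 + h))/4 = ¼ - 1/(4*(-2 + h)))
W = 49/9 (W = (⅓ + 2)*(2 + (-3 - 1)/(4*(-2 - 1))) = 7*(2 + (¼)*(-4)/(-3))/3 = 7*(2 + (¼)*(-⅓)*(-4))/3 = 7*(2 + ⅓)/3 = (7/3)*(7/3) = 49/9 ≈ 5.4444)
(5141 + 25479) + W = (5141 + 25479) + 49/9 = 30620 + 49/9 = 275629/9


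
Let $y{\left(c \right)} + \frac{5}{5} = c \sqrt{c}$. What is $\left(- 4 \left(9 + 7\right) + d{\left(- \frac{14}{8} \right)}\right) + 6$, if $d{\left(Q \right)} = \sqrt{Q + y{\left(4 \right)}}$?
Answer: $-58 + \frac{\sqrt{21}}{2} \approx -55.709$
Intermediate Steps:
$y{\left(c \right)} = -1 + c^{\frac{3}{2}}$ ($y{\left(c \right)} = -1 + c \sqrt{c} = -1 + c^{\frac{3}{2}}$)
$d{\left(Q \right)} = \sqrt{7 + Q}$ ($d{\left(Q \right)} = \sqrt{Q - \left(1 - 4^{\frac{3}{2}}\right)} = \sqrt{Q + \left(-1 + 8\right)} = \sqrt{Q + 7} = \sqrt{7 + Q}$)
$\left(- 4 \left(9 + 7\right) + d{\left(- \frac{14}{8} \right)}\right) + 6 = \left(- 4 \left(9 + 7\right) + \sqrt{7 - \frac{14}{8}}\right) + 6 = \left(\left(-4\right) 16 + \sqrt{7 - \frac{7}{4}}\right) + 6 = \left(-64 + \sqrt{7 - \frac{7}{4}}\right) + 6 = \left(-64 + \sqrt{\frac{21}{4}}\right) + 6 = \left(-64 + \frac{\sqrt{21}}{2}\right) + 6 = -58 + \frac{\sqrt{21}}{2}$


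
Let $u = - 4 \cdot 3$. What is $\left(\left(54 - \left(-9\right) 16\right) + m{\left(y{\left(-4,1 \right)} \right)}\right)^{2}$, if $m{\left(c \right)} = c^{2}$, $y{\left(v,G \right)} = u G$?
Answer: $116964$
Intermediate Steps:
$u = -12$ ($u = \left(-1\right) 12 = -12$)
$y{\left(v,G \right)} = - 12 G$
$\left(\left(54 - \left(-9\right) 16\right) + m{\left(y{\left(-4,1 \right)} \right)}\right)^{2} = \left(\left(54 - \left(-9\right) 16\right) + \left(\left(-12\right) 1\right)^{2}\right)^{2} = \left(\left(54 - -144\right) + \left(-12\right)^{2}\right)^{2} = \left(\left(54 + 144\right) + 144\right)^{2} = \left(198 + 144\right)^{2} = 342^{2} = 116964$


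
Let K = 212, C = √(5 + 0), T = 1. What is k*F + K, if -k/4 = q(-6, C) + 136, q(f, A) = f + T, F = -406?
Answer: 212956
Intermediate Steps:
C = √5 ≈ 2.2361
q(f, A) = 1 + f (q(f, A) = f + 1 = 1 + f)
k = -524 (k = -4*((1 - 6) + 136) = -4*(-5 + 136) = -4*131 = -524)
k*F + K = -524*(-406) + 212 = 212744 + 212 = 212956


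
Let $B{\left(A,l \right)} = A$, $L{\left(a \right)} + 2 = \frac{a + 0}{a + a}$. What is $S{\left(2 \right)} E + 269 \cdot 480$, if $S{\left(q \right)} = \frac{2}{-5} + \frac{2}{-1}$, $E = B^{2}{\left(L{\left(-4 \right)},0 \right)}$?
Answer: $\frac{645573}{5} \approx 1.2911 \cdot 10^{5}$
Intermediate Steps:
$L{\left(a \right)} = - \frac{3}{2}$ ($L{\left(a \right)} = -2 + \frac{a + 0}{a + a} = -2 + \frac{a}{2 a} = -2 + a \frac{1}{2 a} = -2 + \frac{1}{2} = - \frac{3}{2}$)
$E = \frac{9}{4}$ ($E = \left(- \frac{3}{2}\right)^{2} = \frac{9}{4} \approx 2.25$)
$S{\left(q \right)} = - \frac{12}{5}$ ($S{\left(q \right)} = 2 \left(- \frac{1}{5}\right) + 2 \left(-1\right) = - \frac{2}{5} - 2 = - \frac{12}{5}$)
$S{\left(2 \right)} E + 269 \cdot 480 = \left(- \frac{12}{5}\right) \frac{9}{4} + 269 \cdot 480 = - \frac{27}{5} + 129120 = \frac{645573}{5}$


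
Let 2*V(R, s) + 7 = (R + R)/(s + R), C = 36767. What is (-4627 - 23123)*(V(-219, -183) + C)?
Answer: -68353550250/67 ≈ -1.0202e+9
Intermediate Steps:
V(R, s) = -7/2 + R/(R + s) (V(R, s) = -7/2 + ((R + R)/(s + R))/2 = -7/2 + ((2*R)/(R + s))/2 = -7/2 + (2*R/(R + s))/2 = -7/2 + R/(R + s))
(-4627 - 23123)*(V(-219, -183) + C) = (-4627 - 23123)*((-7*(-183) - 5*(-219))/(2*(-219 - 183)) + 36767) = -27750*((1/2)*(1281 + 1095)/(-402) + 36767) = -27750*((1/2)*(-1/402)*2376 + 36767) = -27750*(-198/67 + 36767) = -27750*2463191/67 = -68353550250/67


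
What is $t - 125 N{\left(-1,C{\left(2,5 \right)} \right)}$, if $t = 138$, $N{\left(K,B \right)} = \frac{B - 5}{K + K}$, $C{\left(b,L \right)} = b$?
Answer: $- \frac{99}{2} \approx -49.5$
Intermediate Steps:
$N{\left(K,B \right)} = \frac{-5 + B}{2 K}$ ($N{\left(K,B \right)} = \frac{B - 5}{2 K} = \left(B - 5\right) \frac{1}{2 K} = \left(-5 + B\right) \frac{1}{2 K} = \frac{-5 + B}{2 K}$)
$t - 125 N{\left(-1,C{\left(2,5 \right)} \right)} = 138 - 125 \frac{-5 + 2}{2 \left(-1\right)} = 138 - 125 \cdot \frac{1}{2} \left(-1\right) \left(-3\right) = 138 - \frac{375}{2} = - \frac{99}{2}$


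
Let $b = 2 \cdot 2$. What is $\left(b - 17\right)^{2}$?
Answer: $169$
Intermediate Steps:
$b = 4$
$\left(b - 17\right)^{2} = \left(4 - 17\right)^{2} = \left(-13\right)^{2} = 169$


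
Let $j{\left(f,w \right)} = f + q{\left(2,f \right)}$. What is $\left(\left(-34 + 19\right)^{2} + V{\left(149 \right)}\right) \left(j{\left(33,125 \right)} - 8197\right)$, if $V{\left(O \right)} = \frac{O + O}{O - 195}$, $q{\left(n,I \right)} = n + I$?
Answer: $- \frac{40856354}{23} \approx -1.7764 \cdot 10^{6}$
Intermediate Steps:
$q{\left(n,I \right)} = I + n$
$V{\left(O \right)} = \frac{2 O}{-195 + O}$
$j{\left(f,w \right)} = 2 + 2 f$ ($j{\left(f,w \right)} = f + \left(f + 2\right) = f + \left(2 + f\right) = 2 + 2 f$)
$\left(\left(-34 + 19\right)^{2} + V{\left(149 \right)}\right) \left(j{\left(33,125 \right)} - 8197\right) = \left(\left(-34 + 19\right)^{2} + 2 \cdot 149 \frac{1}{-195 + 149}\right) \left(\left(2 + 2 \cdot 33\right) - 8197\right) = \left(\left(-15\right)^{2} + 2 \cdot 149 \frac{1}{-46}\right) \left(\left(2 + 66\right) - 8197\right) = \left(225 + 2 \cdot 149 \left(- \frac{1}{46}\right)\right) \left(68 - 8197\right) = \left(225 - \frac{149}{23}\right) \left(-8129\right) = \frac{5026}{23} \left(-8129\right) = - \frac{40856354}{23}$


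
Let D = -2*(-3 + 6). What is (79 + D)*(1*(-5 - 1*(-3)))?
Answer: -146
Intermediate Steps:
D = -6 (D = -2*3 = -6)
(79 + D)*(1*(-5 - 1*(-3))) = (79 - 6)*(1*(-5 - 1*(-3))) = 73*(1*(-5 + 3)) = 73*(1*(-2)) = 73*(-2) = -146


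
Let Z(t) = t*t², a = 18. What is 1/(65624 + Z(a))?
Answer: 1/71456 ≈ 1.3995e-5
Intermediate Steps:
Z(t) = t³
1/(65624 + Z(a)) = 1/(65624 + 18³) = 1/(65624 + 5832) = 1/71456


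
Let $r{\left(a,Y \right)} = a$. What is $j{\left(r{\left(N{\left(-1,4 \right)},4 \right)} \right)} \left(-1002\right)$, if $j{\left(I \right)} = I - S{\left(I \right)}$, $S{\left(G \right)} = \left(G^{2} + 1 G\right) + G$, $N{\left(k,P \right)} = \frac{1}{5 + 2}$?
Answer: $\frac{8016}{49} \approx 163.59$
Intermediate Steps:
$N{\left(k,P \right)} = \frac{1}{7}$
$S{\left(G \right)} = G^{2} + 2 G$ ($S{\left(G \right)} = \left(G^{2} + G\right) + G = \left(G + G^{2}\right) + G = G^{2} + 2 G$)
$j{\left(I \right)} = I - I \left(2 + I\right)$
$j{\left(r{\left(N{\left(-1,4 \right)},4 \right)} \right)} \left(-1002\right) = \frac{-1 - \frac{1}{7}}{7} \left(-1002\right) = \frac{1}{7} \left(- \frac{8}{7}\right) \left(-1002\right) = \left(- \frac{8}{49}\right) \left(-1002\right) = \frac{8016}{49}$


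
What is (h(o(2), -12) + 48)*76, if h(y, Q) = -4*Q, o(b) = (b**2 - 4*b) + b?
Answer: 7296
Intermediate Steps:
o(b) = b**2 - 3*b
(h(o(2), -12) + 48)*76 = (-4*(-12) + 48)*76 = (48 + 48)*76 = 96*76 = 7296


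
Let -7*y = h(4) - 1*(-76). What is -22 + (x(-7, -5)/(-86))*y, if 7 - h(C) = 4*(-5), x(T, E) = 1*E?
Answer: -13759/602 ≈ -22.855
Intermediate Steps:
x(T, E) = E
h(C) = 27 (h(C) = 7 - 4*(-5) = 7 - 1*(-20) = 7 + 20 = 27)
y = -103/7 (y = -(27 - 1*(-76))/7 = -(27 + 76)/7 = -1/7*103 = -103/7 ≈ -14.714)
-22 + (x(-7, -5)/(-86))*y = -22 - 5/(-86)*(-103/7) = -22 - 5*(-1/86)*(-103/7) = -22 + (5/86)*(-103/7) = -22 - 515/602 = -13759/602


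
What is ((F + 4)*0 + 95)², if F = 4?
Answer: 9025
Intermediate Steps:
((F + 4)*0 + 95)² = ((4 + 4)*0 + 95)² = (8*0 + 95)² = (0 + 95)² = 95² = 9025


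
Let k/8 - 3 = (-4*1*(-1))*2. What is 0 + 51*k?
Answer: 4488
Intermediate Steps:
k = 88 (k = 24 + 8*((-4*1*(-1))*2) = 24 + 8*(-4*(-1)*2) = 24 + 8*(4*2) = 24 + 8*8 = 24 + 64 = 88)
0 + 51*k = 0 + 51*88 = 0 + 4488 = 4488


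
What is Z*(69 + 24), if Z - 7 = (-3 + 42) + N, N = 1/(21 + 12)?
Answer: 47089/11 ≈ 4280.8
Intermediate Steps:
N = 1/33 ≈ 0.030303
Z = 1519/33 (Z = 7 + ((-3 + 42) + 1/33) = 7 + (39 + 1/33) = 7 + 1288/33 = 1519/33 ≈ 46.030)
Z*(69 + 24) = 1519*(69 + 24)/33 = (1519/33)*93 = 47089/11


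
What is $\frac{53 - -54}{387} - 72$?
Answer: $- \frac{27757}{387} \approx -71.724$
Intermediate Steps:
$\frac{53 - -54}{387} - 72 = \left(53 + 54\right) \frac{1}{387} - 72 = 107 \cdot \frac{1}{387} - 72 = \frac{107}{387} - 72 = - \frac{27757}{387}$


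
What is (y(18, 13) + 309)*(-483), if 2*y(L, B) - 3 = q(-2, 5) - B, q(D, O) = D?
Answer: -146349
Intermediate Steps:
y(L, B) = ½ - B/2 (y(L, B) = 3/2 + (-2 - B)/2 = 3/2 + (-1 - B/2) = ½ - B/2)
(y(18, 13) + 309)*(-483) = ((½ - ½*13) + 309)*(-483) = ((½ - 13/2) + 309)*(-483) = (-6 + 309)*(-483) = 303*(-483) = -146349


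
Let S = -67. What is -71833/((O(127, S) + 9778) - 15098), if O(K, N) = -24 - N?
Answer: 71833/5277 ≈ 13.612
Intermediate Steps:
-71833/((O(127, S) + 9778) - 15098) = -71833/(((-24 - 1*(-67)) + 9778) - 15098) = -71833/(((-24 + 67) + 9778) - 15098) = -71833/((43 + 9778) - 15098) = -71833/(9821 - 15098) = -71833/(-5277) = -71833*(-1/5277) = 71833/5277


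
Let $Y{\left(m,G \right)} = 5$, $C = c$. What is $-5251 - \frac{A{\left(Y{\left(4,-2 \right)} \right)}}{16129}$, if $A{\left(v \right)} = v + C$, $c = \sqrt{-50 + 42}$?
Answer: $- \frac{84693384}{16129} - \frac{2 i \sqrt{2}}{16129} \approx -5251.0 - 0.00017536 i$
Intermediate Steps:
$c = 2 i \sqrt{2}$ ($c = \sqrt{-8} = 2 i \sqrt{2} \approx 2.8284 i$)
$C = 2 i \sqrt{2} \approx 2.8284 i$
$A{\left(v \right)} = v + 2 i \sqrt{2}$
$-5251 - \frac{A{\left(Y{\left(4,-2 \right)} \right)}}{16129} = -5251 - \frac{5 + 2 i \sqrt{2}}{16129} = -5251 - \left(5 + 2 i \sqrt{2}\right) \frac{1}{16129} = -5251 - \left(\frac{5}{16129} + \frac{2 i \sqrt{2}}{16129}\right) = - \frac{84693384}{16129} - \frac{2 i \sqrt{2}}{16129}$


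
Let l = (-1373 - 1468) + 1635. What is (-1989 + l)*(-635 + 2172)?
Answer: -4910715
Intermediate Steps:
l = -1206 (l = -2841 + 1635 = -1206)
(-1989 + l)*(-635 + 2172) = (-1989 - 1206)*(-635 + 2172) = -3195*1537 = -4910715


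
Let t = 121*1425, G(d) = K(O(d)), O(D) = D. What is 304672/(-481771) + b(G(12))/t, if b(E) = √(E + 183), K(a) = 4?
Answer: -304672/481771 + √187/172425 ≈ -0.63232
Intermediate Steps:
G(d) = 4
b(E) = √(183 + E)
t = 172425
304672/(-481771) + b(G(12))/t = 304672/(-481771) + √(183 + 4)/172425 = 304672*(-1/481771) + √187*(1/172425) = -304672/481771 + √187/172425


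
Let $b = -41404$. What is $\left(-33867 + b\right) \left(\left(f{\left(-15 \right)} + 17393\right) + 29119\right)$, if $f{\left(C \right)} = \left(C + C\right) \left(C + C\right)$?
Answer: $-3568748652$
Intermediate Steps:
$f{\left(C \right)} = 4 C^{2}$ ($f{\left(C \right)} = 2 C 2 C = 4 C^{2}$)
$\left(-33867 + b\right) \left(\left(f{\left(-15 \right)} + 17393\right) + 29119\right) = \left(-33867 - 41404\right) \left(\left(4 \left(-15\right)^{2} + 17393\right) + 29119\right) = - 75271 \left(\left(4 \cdot 225 + 17393\right) + 29119\right) = - 75271 \left(\left(900 + 17393\right) + 29119\right) = - 75271 \left(18293 + 29119\right) = \left(-75271\right) 47412 = -3568748652$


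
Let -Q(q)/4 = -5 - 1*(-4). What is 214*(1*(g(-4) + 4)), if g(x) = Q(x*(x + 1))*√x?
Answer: 856 + 1712*I ≈ 856.0 + 1712.0*I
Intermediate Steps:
Q(q) = 4 (Q(q) = -4*(-5 - 1*(-4)) = -4*(-5 + 4) = -4*(-1) = 4)
g(x) = 4*√x
214*(1*(g(-4) + 4)) = 214*(1*(4*√(-4) + 4)) = 214*(1*(4*(2*I) + 4)) = 214*(1*(8*I + 4)) = 214*(1*(4 + 8*I)) = 214*(4 + 8*I) = 856 + 1712*I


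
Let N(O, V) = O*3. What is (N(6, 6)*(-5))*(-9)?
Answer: 810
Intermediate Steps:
N(O, V) = 3*O
(N(6, 6)*(-5))*(-9) = ((3*6)*(-5))*(-9) = (18*(-5))*(-9) = -90*(-9) = 810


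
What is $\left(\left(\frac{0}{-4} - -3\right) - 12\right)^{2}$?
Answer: $81$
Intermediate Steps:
$\left(\left(\frac{0}{-4} - -3\right) - 12\right)^{2} = \left(\left(0 \left(- \frac{1}{4}\right) + 3\right) - 12\right)^{2} = \left(\left(0 + 3\right) - 12\right)^{2} = \left(3 - 12\right)^{2} = \left(-9\right)^{2} = 81$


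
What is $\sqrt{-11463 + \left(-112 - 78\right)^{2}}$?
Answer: $\sqrt{24637} \approx 156.96$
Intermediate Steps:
$\sqrt{-11463 + \left(-112 - 78\right)^{2}} = \sqrt{-11463 + \left(-190\right)^{2}} = \sqrt{-11463 + 36100} = \sqrt{24637}$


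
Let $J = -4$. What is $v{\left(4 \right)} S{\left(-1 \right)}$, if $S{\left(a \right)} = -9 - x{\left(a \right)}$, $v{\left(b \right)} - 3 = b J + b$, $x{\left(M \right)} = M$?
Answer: $72$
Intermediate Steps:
$v{\left(b \right)} = 3 - 3 b$ ($v{\left(b \right)} = 3 + \left(b \left(-4\right) + b\right) = 3 + \left(- 4 b + b\right) = 3 - 3 b$)
$S{\left(a \right)} = -9 - a$
$v{\left(4 \right)} S{\left(-1 \right)} = \left(3 - 12\right) \left(-9 - -1\right) = \left(3 - 12\right) \left(-9 + 1\right) = \left(-9\right) \left(-8\right) = 72$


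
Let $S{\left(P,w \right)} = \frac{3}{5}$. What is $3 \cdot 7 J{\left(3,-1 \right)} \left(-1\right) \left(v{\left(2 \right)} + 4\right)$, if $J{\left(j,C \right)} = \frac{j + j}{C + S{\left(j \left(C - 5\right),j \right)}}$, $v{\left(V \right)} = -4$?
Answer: $0$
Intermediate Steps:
$S{\left(P,w \right)} = \frac{3}{5}$ ($S{\left(P,w \right)} = 3 \cdot \frac{1}{5} = \frac{3}{5}$)
$J{\left(j,C \right)} = \frac{2 j}{\frac{3}{5} + C}$ ($J{\left(j,C \right)} = \frac{j + j}{C + \frac{3}{5}} = \frac{2 j}{\frac{3}{5} + C}$)
$3 \cdot 7 J{\left(3,-1 \right)} \left(-1\right) \left(v{\left(2 \right)} + 4\right) = 3 \cdot 7 \cdot 10 \cdot 3 \frac{1}{3 + 5 \left(-1\right)} \left(-1\right) \left(-4 + 4\right) = 21 \cdot 10 \cdot 3 \frac{1}{3 - 5} \left(-1\right) 0 = 21 \cdot 10 \cdot 3 \frac{1}{-2} \left(-1\right) 0 = 21 \cdot 10 \cdot 3 \left(- \frac{1}{2}\right) \left(-1\right) 0 = 21 \left(-15\right) \left(-1\right) 0 = 21 \cdot 15 \cdot 0 = 21 \cdot 0 = 0$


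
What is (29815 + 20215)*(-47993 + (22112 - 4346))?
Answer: -1512256810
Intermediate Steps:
(29815 + 20215)*(-47993 + (22112 - 4346)) = 50030*(-47993 + 17766) = 50030*(-30227) = -1512256810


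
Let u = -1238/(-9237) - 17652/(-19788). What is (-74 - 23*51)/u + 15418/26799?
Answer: -508781134369787/418843956111 ≈ -1214.7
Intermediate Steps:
u = 15629089/15231813 (u = -1238*(-1/9237) - 17652*(-1/19788) = 1238/9237 + 1471/1649 = 15629089/15231813 ≈ 1.0261)
(-74 - 23*51)/u + 15418/26799 = (-74 - 23*51)/(15629089/15231813) + 15418/26799 = (-74 - 1173)*(15231813/15629089) + 15418*(1/26799) = -1247*15231813/15629089 + 15418/26799 = -18994070811/15629089 + 15418/26799 = -508781134369787/418843956111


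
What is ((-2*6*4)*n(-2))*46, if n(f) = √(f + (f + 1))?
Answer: -2208*I*√3 ≈ -3824.4*I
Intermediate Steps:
n(f) = √(1 + 2*f) (n(f) = √(f + (1 + f)) = √(1 + 2*f))
((-2*6*4)*n(-2))*46 = ((-2*6*4)*√(1 + 2*(-2)))*46 = ((-12*4)*√(1 - 4))*46 = -48*I*√3*46 = -2208*I*√3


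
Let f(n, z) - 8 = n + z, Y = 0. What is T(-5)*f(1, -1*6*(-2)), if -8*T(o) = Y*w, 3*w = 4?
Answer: 0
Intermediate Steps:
w = 4/3 (w = (1/3)*4 = 4/3 ≈ 1.3333)
f(n, z) = 8 + n + z (f(n, z) = 8 + (n + z) = 8 + n + z)
T(o) = 0 (T(o) = -0*4/3 = -1/8*0 = 0)
T(-5)*f(1, -1*6*(-2)) = 0*(8 + 1 - 1*6*(-2)) = 0*(8 + 1 - 6*(-2)) = 0*(8 + 1 + 12) = 0*21 = 0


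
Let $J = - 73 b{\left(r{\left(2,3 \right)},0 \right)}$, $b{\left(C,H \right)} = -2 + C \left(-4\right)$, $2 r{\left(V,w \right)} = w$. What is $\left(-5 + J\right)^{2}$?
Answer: $335241$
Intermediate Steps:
$r{\left(V,w \right)} = \frac{w}{2}$
$b{\left(C,H \right)} = -2 - 4 C$
$J = 584$ ($J = - 73 \left(-2 - 4 \cdot \frac{1}{2} \cdot 3\right) = - 73 \left(-2 - 6\right) = \left(-73\right) \left(-8\right) = 584$)
$\left(-5 + J\right)^{2} = \left(-5 + 584\right)^{2} = 579^{2} = 335241$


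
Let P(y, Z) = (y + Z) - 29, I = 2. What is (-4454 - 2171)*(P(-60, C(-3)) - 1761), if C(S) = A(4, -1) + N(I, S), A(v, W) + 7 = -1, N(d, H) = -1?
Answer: 12315875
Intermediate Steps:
A(v, W) = -8 (A(v, W) = -7 - 1 = -8)
C(S) = -9 (C(S) = -8 - 1 = -9)
P(y, Z) = -29 + Z + y (P(y, Z) = (Z + y) - 29 = -29 + Z + y)
(-4454 - 2171)*(P(-60, C(-3)) - 1761) = (-4454 - 2171)*((-29 - 9 - 60) - 1761) = -6625*(-98 - 1761) = -6625*(-1859) = 12315875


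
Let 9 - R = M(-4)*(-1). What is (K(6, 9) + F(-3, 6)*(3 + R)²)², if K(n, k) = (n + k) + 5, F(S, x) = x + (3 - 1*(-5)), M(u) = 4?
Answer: 12988816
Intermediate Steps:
F(S, x) = 8 + x (F(S, x) = x + (3 + 5) = x + 8 = 8 + x)
K(n, k) = 5 + k + n (K(n, k) = (k + n) + 5 = 5 + k + n)
R = 13 (R = 9 - 4*(-1) = 9 - 1*(-4) = 9 + 4 = 13)
(K(6, 9) + F(-3, 6)*(3 + R)²)² = ((5 + 9 + 6) + (8 + 6)*(3 + 13)²)² = (20 + 14*16²)² = (20 + 14*256)² = (20 + 3584)² = 3604² = 12988816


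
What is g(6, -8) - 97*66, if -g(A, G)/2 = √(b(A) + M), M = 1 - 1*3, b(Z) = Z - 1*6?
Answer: -6402 - 2*I*√2 ≈ -6402.0 - 2.8284*I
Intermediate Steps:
b(Z) = -6 + Z (b(Z) = Z - 6 = -6 + Z)
M = -2 (M = 1 - 3 = -2)
g(A, G) = -2*√(-8 + A) (g(A, G) = -2*√((-6 + A) - 2) = -2*√(-8 + A))
g(6, -8) - 97*66 = -2*√(-8 + 6) - 97*66 = -2*I*√2 - 6402 = -6402 - 2*I*√2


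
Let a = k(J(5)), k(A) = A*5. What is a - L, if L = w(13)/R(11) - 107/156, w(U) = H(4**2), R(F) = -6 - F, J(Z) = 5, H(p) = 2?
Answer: 68431/2652 ≈ 25.804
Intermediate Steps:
k(A) = 5*A
a = 25 (a = 5*5 = 25)
w(U) = 2
L = -2131/2652 (L = 2/(-6 - 1*11) - 107/156 = 2/(-6 - 11) - 107*1/156 = 2/(-17) - 107/156 = 2*(-1/17) - 107/156 = -2/17 - 107/156 = -2131/2652 ≈ -0.80354)
a - L = 25 - 1*(-2131/2652) = 25 + 2131/2652 = 68431/2652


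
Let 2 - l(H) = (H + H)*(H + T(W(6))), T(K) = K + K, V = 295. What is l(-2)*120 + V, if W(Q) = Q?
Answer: 5335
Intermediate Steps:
T(K) = 2*K
l(H) = 2 - 2*H*(12 + H) (l(H) = 2 - (H + H)*(H + 2*6) = 2 - 2*H*(H + 12) = 2 - 2*H*(12 + H))
l(-2)*120 + V = (2 - 24*(-2) - 2*(-2)**2)*120 + 295 = (2 + 48 - 2*4)*120 + 295 = (2 + 48 - 8)*120 + 295 = 42*120 + 295 = 5040 + 295 = 5335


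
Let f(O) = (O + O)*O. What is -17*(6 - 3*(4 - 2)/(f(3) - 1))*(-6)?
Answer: 576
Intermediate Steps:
f(O) = 2*O² (f(O) = (2*O)*O = 2*O²)
-17*(6 - 3*(4 - 2)/(f(3) - 1))*(-6) = -17*(6 - 3*(4 - 2)/(2*3² - 1))*(-6) = -17*(6 - 6/(2*9 - 1))*(-6) = -17*(6 - 6/(18 - 1))*(-6) = -17*(6 - 6/17)*(-6) = -17*96/17*(-6) = -96*(-6) = 576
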